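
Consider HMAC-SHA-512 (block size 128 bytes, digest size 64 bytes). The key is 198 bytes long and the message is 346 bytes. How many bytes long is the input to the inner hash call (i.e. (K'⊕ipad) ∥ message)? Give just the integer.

474

Key is 198 > 128 bytes, so it is hashed to 64 bytes then zero-padded to 128: |K'| = 128.
Inner input = (K'⊕ipad) ∥ m → 128 + 346 = 474 bytes.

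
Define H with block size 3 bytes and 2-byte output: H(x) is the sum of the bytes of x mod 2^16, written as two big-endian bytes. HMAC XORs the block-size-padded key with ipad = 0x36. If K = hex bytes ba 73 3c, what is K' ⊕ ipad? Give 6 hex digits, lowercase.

Key hex bytes ba 73 3c is exactly B = 3 bytes: K' = ba 73 3c.
XOR each byte with 0x36: ba⊕36=8c, 73⊕36=45, 3c⊕36=0a.

8c450a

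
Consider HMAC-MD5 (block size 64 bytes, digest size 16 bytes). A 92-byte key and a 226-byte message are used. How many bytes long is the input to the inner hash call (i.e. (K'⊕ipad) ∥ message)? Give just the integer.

Key is 92 > 64 bytes, so it is hashed to 16 bytes then zero-padded to 64: |K'| = 64.
Inner input = (K'⊕ipad) ∥ m → 64 + 226 = 290 bytes.

290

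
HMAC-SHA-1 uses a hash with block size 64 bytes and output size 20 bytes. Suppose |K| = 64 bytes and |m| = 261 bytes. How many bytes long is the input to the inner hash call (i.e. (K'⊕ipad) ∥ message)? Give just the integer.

325

Key is 64 ≤ 64 bytes, zero-padded: |K'| = 64.
Inner input = (K'⊕ipad) ∥ m → 64 + 261 = 325 bytes.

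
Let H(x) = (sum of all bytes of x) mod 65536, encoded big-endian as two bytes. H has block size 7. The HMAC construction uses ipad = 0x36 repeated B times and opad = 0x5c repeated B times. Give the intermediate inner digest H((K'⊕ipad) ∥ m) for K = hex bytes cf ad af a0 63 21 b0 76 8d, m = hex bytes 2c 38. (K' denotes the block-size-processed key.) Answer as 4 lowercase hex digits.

01d9

Key hex bytes cf ad af a0 63 21 b0 76 8d is 9 bytes > B = 7, so hash it first: H(key) = 05 02, then zero-pad to 7 bytes: K' = 05 02 00 00 00 00 00.
K' ⊕ ipad = 33 34 36 36 36 36 36.
Inner input = 33 34 36 36 36 36 36 ∥ 2c 38.
Inner hash: sum = 51+52+54+54+54+54+54+44+56 = 473 → 01 d9.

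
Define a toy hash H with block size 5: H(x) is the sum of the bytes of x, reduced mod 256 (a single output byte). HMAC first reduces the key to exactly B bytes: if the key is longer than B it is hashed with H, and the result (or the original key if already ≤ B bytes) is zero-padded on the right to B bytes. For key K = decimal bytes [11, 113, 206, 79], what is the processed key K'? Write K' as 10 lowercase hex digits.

0b71ce4f00

Key decimal bytes [11, 113, 206, 79] = 0b 71 ce 4f is 4 bytes ≤ B = 5; zero-pad to 5 bytes: K' = 0b 71 ce 4f 00.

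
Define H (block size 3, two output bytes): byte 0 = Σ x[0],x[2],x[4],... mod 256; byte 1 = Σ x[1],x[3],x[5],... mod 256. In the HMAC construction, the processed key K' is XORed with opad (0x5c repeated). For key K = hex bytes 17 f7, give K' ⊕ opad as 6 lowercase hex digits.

4bab5c

Key hex bytes 17 f7 is 2 bytes ≤ B = 3; zero-pad to 3 bytes: K' = 17 f7 00.
XOR each byte with 0x5c: 17⊕5c=4b, f7⊕5c=ab, 00⊕5c=5c.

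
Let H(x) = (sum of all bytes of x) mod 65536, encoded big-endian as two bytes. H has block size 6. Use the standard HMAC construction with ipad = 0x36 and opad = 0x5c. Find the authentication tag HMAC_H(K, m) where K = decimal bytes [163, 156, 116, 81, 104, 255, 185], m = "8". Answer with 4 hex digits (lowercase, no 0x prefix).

Key decimal bytes [163, 156, 116, 81, 104, 255, 185] = a3 9c 74 51 68 ff b9 is 7 bytes > B = 6, so hash it first: H(key) = 04 24, then zero-pad to 6 bytes: K' = 04 24 00 00 00 00.
K' ⊕ ipad = 32 12 36 36 36 36.  K' ⊕ opad = 58 78 5c 5c 5c 5c.
Inner input = (K'⊕ipad) ∥ m = 32 12 36 36 36 36 ∥ 38.
Inner hash: sum = 50+18+54+54+54+54+56 = 340 → 01 54.
Outer input = (K'⊕opad) ∥ inner = 58 78 5c 5c 5c 5c ∥ 01 54.
Outer hash (tag): sum = 88+120+92+92+92+92+1+84 = 661 → 02 95.

0295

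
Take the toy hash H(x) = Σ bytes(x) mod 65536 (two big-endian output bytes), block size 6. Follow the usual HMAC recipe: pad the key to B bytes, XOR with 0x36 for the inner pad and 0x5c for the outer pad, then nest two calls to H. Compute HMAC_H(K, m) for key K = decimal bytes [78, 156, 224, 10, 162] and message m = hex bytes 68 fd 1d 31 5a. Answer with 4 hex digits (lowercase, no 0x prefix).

034e

Key decimal bytes [78, 156, 224, 10, 162] = 4e 9c e0 0a a2 is 5 bytes ≤ B = 6; zero-pad to 6 bytes: K' = 4e 9c e0 0a a2 00.
K' ⊕ ipad = 78 aa d6 3c 94 36.  K' ⊕ opad = 12 c0 bc 56 fe 5c.
Inner input = (K'⊕ipad) ∥ m = 78 aa d6 3c 94 36 ∥ 68 fd 1d 31 5a.
Inner hash: sum = 120+170+214+60+148+54+104+253+29+49+90 = 1291 → 05 0b.
Outer input = (K'⊕opad) ∥ inner = 12 c0 bc 56 fe 5c ∥ 05 0b.
Outer hash (tag): sum = 18+192+188+86+254+92+5+11 = 846 → 03 4e.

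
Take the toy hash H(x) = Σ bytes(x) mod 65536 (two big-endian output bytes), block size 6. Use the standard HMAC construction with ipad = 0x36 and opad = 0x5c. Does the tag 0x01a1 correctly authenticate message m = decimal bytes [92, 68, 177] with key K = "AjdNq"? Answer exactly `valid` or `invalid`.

Key "AjdNq" = 41 6a 64 4e 71 is 5 bytes ≤ B = 6; zero-pad to 6 bytes: K' = 41 6a 64 4e 71 00.
K' ⊕ ipad = 77 5c 52 78 47 36; K' ⊕ opad = 1d 36 38 12 2d 5c.
Inner hash: sum = 119+92+82+120+71+54+92+68+177 = 875 → 03 6b.
Outer hash (recomputed tag): sum = 29+54+56+18+45+92+3+107 = 404 → 01 94.
Recomputed tag = 0194; claimed = 01a1 → mismatch.

invalid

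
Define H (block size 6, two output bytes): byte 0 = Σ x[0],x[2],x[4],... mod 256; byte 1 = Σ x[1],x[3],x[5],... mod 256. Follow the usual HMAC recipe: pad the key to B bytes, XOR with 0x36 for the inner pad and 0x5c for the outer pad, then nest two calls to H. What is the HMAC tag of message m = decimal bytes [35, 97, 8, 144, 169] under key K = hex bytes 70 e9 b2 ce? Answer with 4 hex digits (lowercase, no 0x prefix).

4aa1

Key hex bytes 70 e9 b2 ce is 4 bytes ≤ B = 6; zero-pad to 6 bytes: K' = 70 e9 b2 ce 00 00.
K' ⊕ ipad = 46 df 84 f8 36 36.  K' ⊕ opad = 2c b5 ee 92 5c 5c.
Inner input = (K'⊕ipad) ∥ m = 46 df 84 f8 36 36 ∥ 23 61 08 90 a9.
Inner hash: even-index sum = 468 mod 256 = 212; odd-index sum = 766 mod 256 = 254 → d4 fe.
Outer input = (K'⊕opad) ∥ inner = 2c b5 ee 92 5c 5c ∥ d4 fe.
Outer hash (tag): even-index sum = 586 mod 256 = 74; odd-index sum = 673 mod 256 = 161 → 4a a1.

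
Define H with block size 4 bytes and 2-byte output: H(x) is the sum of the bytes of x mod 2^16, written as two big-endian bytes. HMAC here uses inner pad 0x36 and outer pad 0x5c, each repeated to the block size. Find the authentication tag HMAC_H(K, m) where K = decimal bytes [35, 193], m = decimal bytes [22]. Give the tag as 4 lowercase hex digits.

0263

Key decimal bytes [35, 193] = 23 c1 is 2 bytes ≤ B = 4; zero-pad to 4 bytes: K' = 23 c1 00 00.
K' ⊕ ipad = 15 f7 36 36.  K' ⊕ opad = 7f 9d 5c 5c.
Inner input = (K'⊕ipad) ∥ m = 15 f7 36 36 ∥ 16.
Inner hash: sum = 21+247+54+54+22 = 398 → 01 8e.
Outer input = (K'⊕opad) ∥ inner = 7f 9d 5c 5c ∥ 01 8e.
Outer hash (tag): sum = 127+157+92+92+1+142 = 611 → 02 63.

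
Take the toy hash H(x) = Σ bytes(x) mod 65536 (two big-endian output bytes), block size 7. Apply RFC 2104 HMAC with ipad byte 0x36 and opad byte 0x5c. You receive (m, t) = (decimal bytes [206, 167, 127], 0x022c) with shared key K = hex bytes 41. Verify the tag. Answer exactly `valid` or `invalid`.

invalid

Key hex bytes 41 is 1 byte ≤ B = 7; zero-pad to 7 bytes: K' = 41 00 00 00 00 00 00.
K' ⊕ ipad = 77 36 36 36 36 36 36; K' ⊕ opad = 1d 5c 5c 5c 5c 5c 5c.
Inner hash: sum = 119+54+54+54+54+54+54+206+167+127 = 943 → 03 af.
Outer hash (recomputed tag): sum = 29+92+92+92+92+92+92+3+175 = 759 → 02 f7.
Recomputed tag = 02f7; claimed = 022c → mismatch.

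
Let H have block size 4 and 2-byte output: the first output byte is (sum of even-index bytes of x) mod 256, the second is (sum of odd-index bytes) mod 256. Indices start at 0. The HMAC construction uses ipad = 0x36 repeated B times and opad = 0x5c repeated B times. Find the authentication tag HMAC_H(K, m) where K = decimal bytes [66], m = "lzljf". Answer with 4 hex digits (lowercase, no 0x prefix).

Key decimal bytes [66] = 42 is 1 byte ≤ B = 4; zero-pad to 4 bytes: K' = 42 00 00 00.
K' ⊕ ipad = 74 36 36 36.  K' ⊕ opad = 1e 5c 5c 5c.
Inner input = (K'⊕ipad) ∥ m = 74 36 36 36 ∥ 6c 7a 6c 6a 66.
Inner hash: even-index sum = 488 mod 256 = 232; odd-index sum = 336 mod 256 = 80 → e8 50.
Outer input = (K'⊕opad) ∥ inner = 1e 5c 5c 5c ∥ e8 50.
Outer hash (tag): even-index sum = 354 mod 256 = 98; odd-index sum = 264 mod 256 = 8 → 62 08.

6208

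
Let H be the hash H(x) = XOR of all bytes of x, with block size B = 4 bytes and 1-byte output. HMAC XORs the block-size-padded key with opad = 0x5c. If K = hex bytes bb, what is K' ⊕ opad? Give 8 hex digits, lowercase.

Key hex bytes bb is 1 byte ≤ B = 4; zero-pad to 4 bytes: K' = bb 00 00 00.
XOR each byte with 0x5c: bb⊕5c=e7, 00⊕5c=5c, 00⊕5c=5c, 00⊕5c=5c.

e75c5c5c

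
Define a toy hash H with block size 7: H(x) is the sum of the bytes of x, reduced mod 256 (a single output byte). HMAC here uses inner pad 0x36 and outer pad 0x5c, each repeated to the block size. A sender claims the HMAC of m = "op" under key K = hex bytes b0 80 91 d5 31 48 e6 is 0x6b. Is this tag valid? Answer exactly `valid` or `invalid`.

invalid

Key hex bytes b0 80 91 d5 31 48 e6 is exactly B = 7 bytes: K' = b0 80 91 d5 31 48 e6.
K' ⊕ ipad = 86 b6 a7 e3 07 7e d0; K' ⊕ opad = ec dc cd 89 6d 14 ba.
Inner hash: sum = 134+182+167+227+7+126+208+111+112 = 1274; mod 256 = 250 → fa.
Outer hash (recomputed tag): sum = 236+220+205+137+109+20+186+250 = 1363; mod 256 = 83 → 53.
Recomputed tag = 53; claimed = 6b → mismatch.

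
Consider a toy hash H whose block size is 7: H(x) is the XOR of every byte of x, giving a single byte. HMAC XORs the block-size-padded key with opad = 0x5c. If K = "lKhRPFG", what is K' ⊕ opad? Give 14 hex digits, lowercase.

3017340e0c1a1b

Key "lKhRPFG" = 6c 4b 68 52 50 46 47 is exactly B = 7 bytes: K' = 6c 4b 68 52 50 46 47.
XOR each byte with 0x5c: 6c⊕5c=30, 4b⊕5c=17, 68⊕5c=34, 52⊕5c=0e, 50⊕5c=0c, 46⊕5c=1a, 47⊕5c=1b.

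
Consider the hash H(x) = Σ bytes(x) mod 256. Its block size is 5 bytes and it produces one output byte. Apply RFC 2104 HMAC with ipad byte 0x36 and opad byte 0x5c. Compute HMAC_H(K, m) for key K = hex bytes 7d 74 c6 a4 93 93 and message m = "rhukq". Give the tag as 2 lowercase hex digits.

Key hex bytes 7d 74 c6 a4 93 93 is 6 bytes > B = 5, so hash it first: H(key) = 81, then zero-pad to 5 bytes: K' = 81 00 00 00 00.
K' ⊕ ipad = b7 36 36 36 36.  K' ⊕ opad = dd 5c 5c 5c 5c.
Inner input = (K'⊕ipad) ∥ m = b7 36 36 36 36 ∥ 72 68 75 6b 71.
Inner hash: sum = 183+54+54+54+54+114+104+117+107+113 = 954; mod 256 = 186 → ba.
Outer input = (K'⊕opad) ∥ inner = dd 5c 5c 5c 5c ∥ ba.
Outer hash (tag): sum = 221+92+92+92+92+186 = 775; mod 256 = 7 → 07.

07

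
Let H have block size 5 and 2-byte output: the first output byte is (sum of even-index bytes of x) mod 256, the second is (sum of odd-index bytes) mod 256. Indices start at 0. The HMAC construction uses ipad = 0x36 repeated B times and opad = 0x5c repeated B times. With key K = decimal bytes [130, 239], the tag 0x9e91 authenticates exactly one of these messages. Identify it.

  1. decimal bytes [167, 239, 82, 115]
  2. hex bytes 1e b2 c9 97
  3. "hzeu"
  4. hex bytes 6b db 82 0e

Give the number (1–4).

1

Key decimal bytes [130, 239] = 82 ef is 2 bytes ≤ B = 5; zero-pad to 5 bytes: K' = 82 ef 00 00 00.
K' ⊕ ipad = b4 d9 36 36 36; K' ⊕ opad = de b3 5c 5c 5c.
m1: inner = H(b4 d9 36 36 36 a7 ef 52 73) = 82 08; tag = H(de b3 5c 5c 5c 82 08) = 9e91 ← matches
m2: inner = H(b4 d9 36 36 36 1e b2 c9 97) = 69 f6; tag = H(de b3 5c 5c 5c 69 f6) = 8c78
m3: inner = H(b4 d9 36 36 36 68 7a 65 75) = 0f dc; tag = H(de b3 5c 5c 5c 0f dc) = 721e
m4: inner = H(b4 d9 36 36 36 6b db 82 0e) = 09 fc; tag = H(de b3 5c 5c 5c 09 fc) = 9218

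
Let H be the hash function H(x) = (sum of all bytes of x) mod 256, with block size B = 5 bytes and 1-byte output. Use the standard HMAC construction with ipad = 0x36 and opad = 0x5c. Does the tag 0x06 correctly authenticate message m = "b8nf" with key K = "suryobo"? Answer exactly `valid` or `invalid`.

invalid

Key "suryobo" = 73 75 72 79 6f 62 6f is 7 bytes > B = 5, so hash it first: H(key) = 13, then zero-pad to 5 bytes: K' = 13 00 00 00 00.
K' ⊕ ipad = 25 36 36 36 36; K' ⊕ opad = 4f 5c 5c 5c 5c.
Inner hash: sum = 37+54+54+54+54+98+56+110+102 = 619; mod 256 = 107 → 6b.
Outer hash (recomputed tag): sum = 79+92+92+92+92+107 = 554; mod 256 = 42 → 2a.
Recomputed tag = 2a; claimed = 06 → mismatch.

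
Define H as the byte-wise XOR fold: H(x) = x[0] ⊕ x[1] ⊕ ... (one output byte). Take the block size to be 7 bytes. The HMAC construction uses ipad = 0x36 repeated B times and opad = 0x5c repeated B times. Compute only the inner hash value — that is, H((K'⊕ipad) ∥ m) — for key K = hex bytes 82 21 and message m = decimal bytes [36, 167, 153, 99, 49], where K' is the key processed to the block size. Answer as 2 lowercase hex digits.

Key hex bytes 82 21 is 2 bytes ≤ B = 7; zero-pad to 7 bytes: K' = 82 21 00 00 00 00 00.
K' ⊕ ipad = b4 17 36 36 36 36 36.
Inner input = b4 17 36 36 36 36 36 ∥ 24 a7 99 63 31.
Inner hash: XOR b4⊕17⊕36⊕36⊕36⊕36⊕36⊕24⊕a7⊕99⊕63⊕31 = dd.

dd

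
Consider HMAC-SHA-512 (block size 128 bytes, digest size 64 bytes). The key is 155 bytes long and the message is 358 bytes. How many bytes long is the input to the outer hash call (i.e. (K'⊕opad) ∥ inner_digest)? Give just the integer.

192

Key is 155 > 128 bytes, so it is hashed to 64 bytes then zero-padded to 128: |K'| = 128.
Outer input = (K'⊕opad) ∥ H(inner) → 128 + 64 = 192 bytes.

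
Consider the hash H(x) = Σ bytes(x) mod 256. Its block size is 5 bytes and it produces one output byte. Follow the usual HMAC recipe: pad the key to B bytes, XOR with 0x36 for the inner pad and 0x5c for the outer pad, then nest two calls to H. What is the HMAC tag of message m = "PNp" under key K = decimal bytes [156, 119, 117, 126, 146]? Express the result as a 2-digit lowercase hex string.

2c

Key decimal bytes [156, 119, 117, 126, 146] = 9c 77 75 7e 92 is exactly B = 5 bytes: K' = 9c 77 75 7e 92.
K' ⊕ ipad = aa 41 43 48 a4.  K' ⊕ opad = c0 2b 29 22 ce.
Inner input = (K'⊕ipad) ∥ m = aa 41 43 48 a4 ∥ 50 4e 70.
Inner hash: sum = 170+65+67+72+164+80+78+112 = 808; mod 256 = 40 → 28.
Outer input = (K'⊕opad) ∥ inner = c0 2b 29 22 ce ∥ 28.
Outer hash (tag): sum = 192+43+41+34+206+40 = 556; mod 256 = 44 → 2c.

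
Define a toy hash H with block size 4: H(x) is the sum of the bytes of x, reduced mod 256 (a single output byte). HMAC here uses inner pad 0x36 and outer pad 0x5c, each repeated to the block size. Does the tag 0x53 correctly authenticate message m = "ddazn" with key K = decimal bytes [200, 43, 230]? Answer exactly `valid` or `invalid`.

Key decimal bytes [200, 43, 230] = c8 2b e6 is 3 bytes ≤ B = 4; zero-pad to 4 bytes: K' = c8 2b e6 00.
K' ⊕ ipad = fe 1d d0 36; K' ⊕ opad = 94 77 ba 5c.
Inner hash: sum = 254+29+208+54+100+100+97+122+110 = 1074; mod 256 = 50 → 32.
Outer hash (recomputed tag): sum = 148+119+186+92+50 = 595; mod 256 = 83 → 53.
Recomputed tag = 53; claimed = 53 → match.

valid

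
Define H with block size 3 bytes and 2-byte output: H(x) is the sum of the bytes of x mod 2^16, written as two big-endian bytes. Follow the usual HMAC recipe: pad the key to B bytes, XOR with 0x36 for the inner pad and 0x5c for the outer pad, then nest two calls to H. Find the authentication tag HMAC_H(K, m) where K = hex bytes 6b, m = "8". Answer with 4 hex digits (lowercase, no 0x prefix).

00f1

Key hex bytes 6b is 1 byte ≤ B = 3; zero-pad to 3 bytes: K' = 6b 00 00.
K' ⊕ ipad = 5d 36 36.  K' ⊕ opad = 37 5c 5c.
Inner input = (K'⊕ipad) ∥ m = 5d 36 36 ∥ 38.
Inner hash: sum = 93+54+54+56 = 257 → 01 01.
Outer input = (K'⊕opad) ∥ inner = 37 5c 5c ∥ 01 01.
Outer hash (tag): sum = 55+92+92+1+1 = 241 → 00 f1.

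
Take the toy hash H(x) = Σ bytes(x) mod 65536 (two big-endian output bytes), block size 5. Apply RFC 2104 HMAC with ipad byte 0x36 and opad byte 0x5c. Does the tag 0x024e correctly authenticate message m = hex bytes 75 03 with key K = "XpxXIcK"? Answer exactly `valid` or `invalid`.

valid

Key "XpxXIcK" = 58 70 78 58 49 63 4b is 7 bytes > B = 5, so hash it first: H(key) = 02 8f, then zero-pad to 5 bytes: K' = 02 8f 00 00 00.
K' ⊕ ipad = 34 b9 36 36 36; K' ⊕ opad = 5e d3 5c 5c 5c.
Inner hash: sum = 52+185+54+54+54+117+3 = 519 → 02 07.
Outer hash (recomputed tag): sum = 94+211+92+92+92+2+7 = 590 → 02 4e.
Recomputed tag = 024e; claimed = 024e → match.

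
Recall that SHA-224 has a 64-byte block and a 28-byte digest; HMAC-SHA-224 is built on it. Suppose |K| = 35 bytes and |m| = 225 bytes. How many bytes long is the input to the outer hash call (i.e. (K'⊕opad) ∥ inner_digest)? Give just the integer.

Key is 35 ≤ 64 bytes, zero-padded: |K'| = 64.
Outer input = (K'⊕opad) ∥ H(inner) → 64 + 28 = 92 bytes.

92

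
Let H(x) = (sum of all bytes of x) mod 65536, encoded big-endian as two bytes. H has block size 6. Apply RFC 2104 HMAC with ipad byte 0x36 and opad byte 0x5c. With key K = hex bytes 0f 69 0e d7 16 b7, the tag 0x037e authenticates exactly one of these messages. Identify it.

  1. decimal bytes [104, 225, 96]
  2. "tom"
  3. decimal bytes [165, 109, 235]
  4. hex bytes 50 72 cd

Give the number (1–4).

4

Key hex bytes 0f 69 0e d7 16 b7 is exactly B = 6 bytes: K' = 0f 69 0e d7 16 b7.
K' ⊕ ipad = 39 5f 38 e1 20 81; K' ⊕ opad = 53 35 52 8b 4a eb.
m1: inner = H(39 5f 38 e1 20 81 68 e1 60) = 03 fb; tag = H(53 35 52 8b 4a eb 03 fb) = 0398
m2: inner = H(39 5f 38 e1 20 81 74 6f 6d) = 03 a2; tag = H(53 35 52 8b 4a eb 03 a2) = 033f
m3: inner = H(39 5f 38 e1 20 81 a5 6d eb) = 04 4f; tag = H(53 35 52 8b 4a eb 04 4f) = 02ed
m4: inner = H(39 5f 38 e1 20 81 50 72 cd) = 03 e1; tag = H(53 35 52 8b 4a eb 03 e1) = 037e ← matches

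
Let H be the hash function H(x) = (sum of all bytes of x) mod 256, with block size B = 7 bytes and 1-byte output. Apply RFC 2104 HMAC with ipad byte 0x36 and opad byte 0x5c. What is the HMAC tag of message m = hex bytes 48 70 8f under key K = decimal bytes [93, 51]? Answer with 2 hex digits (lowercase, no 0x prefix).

01

Key decimal bytes [93, 51] = 5d 33 is 2 bytes ≤ B = 7; zero-pad to 7 bytes: K' = 5d 33 00 00 00 00 00.
K' ⊕ ipad = 6b 05 36 36 36 36 36.  K' ⊕ opad = 01 6f 5c 5c 5c 5c 5c.
Inner input = (K'⊕ipad) ∥ m = 6b 05 36 36 36 36 36 ∥ 48 70 8f.
Inner hash: sum = 107+5+54+54+54+54+54+72+112+143 = 709; mod 256 = 197 → c5.
Outer input = (K'⊕opad) ∥ inner = 01 6f 5c 5c 5c 5c 5c ∥ c5.
Outer hash (tag): sum = 1+111+92+92+92+92+92+197 = 769; mod 256 = 1 → 01.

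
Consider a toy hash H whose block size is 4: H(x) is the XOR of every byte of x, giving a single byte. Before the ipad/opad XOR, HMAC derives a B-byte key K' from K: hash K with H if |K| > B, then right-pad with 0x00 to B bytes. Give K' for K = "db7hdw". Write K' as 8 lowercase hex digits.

4a000000

|K| = 6 > B = 4, so first hash the key.
H(K): XOR 64⊕62⊕37⊕68⊕64⊕77 = 4a.
Zero-pad H(K) = 4a to 4 bytes: K' = 4a 00 00 00.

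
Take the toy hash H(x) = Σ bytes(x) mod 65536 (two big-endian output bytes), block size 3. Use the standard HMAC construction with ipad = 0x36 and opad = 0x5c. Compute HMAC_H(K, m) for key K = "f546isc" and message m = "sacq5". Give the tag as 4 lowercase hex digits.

Key "f546isc" = 66 35 34 36 69 73 63 is 7 bytes > B = 3, so hash it first: H(key) = 02 44, then zero-pad to 3 bytes: K' = 02 44 00.
K' ⊕ ipad = 34 72 36.  K' ⊕ opad = 5e 18 5c.
Inner input = (K'⊕ipad) ∥ m = 34 72 36 ∥ 73 61 63 71 35.
Inner hash: sum = 52+114+54+115+97+99+113+53 = 697 → 02 b9.
Outer input = (K'⊕opad) ∥ inner = 5e 18 5c ∥ 02 b9.
Outer hash (tag): sum = 94+24+92+2+185 = 397 → 01 8d.

018d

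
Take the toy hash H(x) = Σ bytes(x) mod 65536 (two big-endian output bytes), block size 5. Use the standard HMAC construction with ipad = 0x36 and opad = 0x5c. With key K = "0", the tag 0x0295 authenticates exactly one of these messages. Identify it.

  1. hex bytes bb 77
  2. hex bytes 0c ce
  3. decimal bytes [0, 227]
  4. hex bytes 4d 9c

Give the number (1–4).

Key "0" = 30 is 1 byte ≤ B = 5; zero-pad to 5 bytes: K' = 30 00 00 00 00.
K' ⊕ ipad = 06 36 36 36 36; K' ⊕ opad = 6c 5c 5c 5c 5c.
m1: inner = H(06 36 36 36 36 bb 77) = 02 10; tag = H(6c 5c 5c 5c 5c 02 10) = 01ee
m2: inner = H(06 36 36 36 36 0c ce) = 01 b8; tag = H(6c 5c 5c 5c 5c 01 b8) = 0295 ← matches
m3: inner = H(06 36 36 36 36 00 e3) = 01 c1; tag = H(6c 5c 5c 5c 5c 01 c1) = 029e
m4: inner = H(06 36 36 36 36 4d 9c) = 01 c7; tag = H(6c 5c 5c 5c 5c 01 c7) = 02a4

2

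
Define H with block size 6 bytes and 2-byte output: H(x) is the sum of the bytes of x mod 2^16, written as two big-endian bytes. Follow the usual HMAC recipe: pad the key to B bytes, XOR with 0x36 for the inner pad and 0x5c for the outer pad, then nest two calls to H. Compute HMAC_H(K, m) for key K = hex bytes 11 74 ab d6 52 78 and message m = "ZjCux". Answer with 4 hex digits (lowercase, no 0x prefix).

02b8

Key hex bytes 11 74 ab d6 52 78 is exactly B = 6 bytes: K' = 11 74 ab d6 52 78.
K' ⊕ ipad = 27 42 9d e0 64 4e.  K' ⊕ opad = 4d 28 f7 8a 0e 24.
Inner input = (K'⊕ipad) ∥ m = 27 42 9d e0 64 4e ∥ 5a 6a 43 75 78.
Inner hash: sum = 39+66+157+224+100+78+90+106+67+117+120 = 1164 → 04 8c.
Outer input = (K'⊕opad) ∥ inner = 4d 28 f7 8a 0e 24 ∥ 04 8c.
Outer hash (tag): sum = 77+40+247+138+14+36+4+140 = 696 → 02 b8.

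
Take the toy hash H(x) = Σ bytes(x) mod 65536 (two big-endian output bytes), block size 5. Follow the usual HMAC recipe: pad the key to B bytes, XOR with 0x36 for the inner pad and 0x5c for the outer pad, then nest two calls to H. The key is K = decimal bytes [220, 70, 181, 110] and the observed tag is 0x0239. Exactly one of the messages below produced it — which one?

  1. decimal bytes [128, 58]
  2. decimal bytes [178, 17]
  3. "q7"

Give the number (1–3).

1

Key decimal bytes [220, 70, 181, 110] = dc 46 b5 6e is 4 bytes ≤ B = 5; zero-pad to 5 bytes: K' = dc 46 b5 6e 00.
K' ⊕ ipad = ea 70 83 58 36; K' ⊕ opad = 80 1a e9 32 5c.
m1: inner = H(ea 70 83 58 36 80 3a) = 03 25; tag = H(80 1a e9 32 5c 03 25) = 0239 ← matches
m2: inner = H(ea 70 83 58 36 b2 11) = 03 2e; tag = H(80 1a e9 32 5c 03 2e) = 0242
m3: inner = H(ea 70 83 58 36 71 37) = 03 13; tag = H(80 1a e9 32 5c 03 13) = 0227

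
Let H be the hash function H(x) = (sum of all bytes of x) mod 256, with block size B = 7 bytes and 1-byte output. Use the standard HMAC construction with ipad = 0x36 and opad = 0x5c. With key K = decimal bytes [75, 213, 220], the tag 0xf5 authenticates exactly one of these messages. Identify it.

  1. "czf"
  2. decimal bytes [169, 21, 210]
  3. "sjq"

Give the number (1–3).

1

Key decimal bytes [75, 213, 220] = 4b d5 dc is 3 bytes ≤ B = 7; zero-pad to 7 bytes: K' = 4b d5 dc 00 00 00 00.
K' ⊕ ipad = 7d e3 ea 36 36 36 36; K' ⊕ opad = 17 89 80 5c 5c 5c 5c.
m1: inner = H(7d e3 ea 36 36 36 36 63 7a 66) = 65; tag = H(17 89 80 5c 5c 5c 5c 65) = f5 ← matches
m2: inner = H(7d e3 ea 36 36 36 36 a9 15 d2) = b2; tag = H(17 89 80 5c 5c 5c 5c b2) = 42
m3: inner = H(7d e3 ea 36 36 36 36 73 6a 71) = 70; tag = H(17 89 80 5c 5c 5c 5c 70) = 00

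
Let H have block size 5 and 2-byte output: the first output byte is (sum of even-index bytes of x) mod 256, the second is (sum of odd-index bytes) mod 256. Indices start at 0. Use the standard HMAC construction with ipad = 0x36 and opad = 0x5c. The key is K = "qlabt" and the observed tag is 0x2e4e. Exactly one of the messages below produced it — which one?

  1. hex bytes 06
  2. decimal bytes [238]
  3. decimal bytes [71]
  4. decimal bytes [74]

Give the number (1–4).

2

Key "qlabt" = 71 6c 61 62 74 is exactly B = 5 bytes: K' = 71 6c 61 62 74.
K' ⊕ ipad = 47 5a 57 54 42; K' ⊕ opad = 2d 30 3d 3e 28.
m1: inner = H(47 5a 57 54 42 06) = e0 b4; tag = H(2d 30 3d 3e 28 e0 b4) = 464e
m2: inner = H(47 5a 57 54 42 ee) = e0 9c; tag = H(2d 30 3d 3e 28 e0 9c) = 2e4e ← matches
m3: inner = H(47 5a 57 54 42 47) = e0 f5; tag = H(2d 30 3d 3e 28 e0 f5) = 874e
m4: inner = H(47 5a 57 54 42 4a) = e0 f8; tag = H(2d 30 3d 3e 28 e0 f8) = 8a4e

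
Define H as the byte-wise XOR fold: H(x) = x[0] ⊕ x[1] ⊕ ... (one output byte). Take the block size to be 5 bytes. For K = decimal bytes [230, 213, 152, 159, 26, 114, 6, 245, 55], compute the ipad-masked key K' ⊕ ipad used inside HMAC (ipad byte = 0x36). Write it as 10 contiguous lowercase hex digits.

ae36363636

Key decimal bytes [230, 213, 152, 159, 26, 114, 6, 245, 55] = e6 d5 98 9f 1a 72 06 f5 37 is 9 bytes > B = 5, so hash it first: H(key) = 98, then zero-pad to 5 bytes: K' = 98 00 00 00 00.
XOR each byte with 0x36: 98⊕36=ae, 00⊕36=36, 00⊕36=36, 00⊕36=36, 00⊕36=36.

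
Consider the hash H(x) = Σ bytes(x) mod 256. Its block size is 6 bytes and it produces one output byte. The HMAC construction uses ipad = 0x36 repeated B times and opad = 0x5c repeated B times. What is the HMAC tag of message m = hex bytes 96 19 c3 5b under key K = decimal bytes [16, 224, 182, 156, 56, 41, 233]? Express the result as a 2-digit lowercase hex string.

Key decimal bytes [16, 224, 182, 156, 56, 41, 233] = 10 e0 b6 9c 38 29 e9 is 7 bytes > B = 6, so hash it first: H(key) = 8c, then zero-pad to 6 bytes: K' = 8c 00 00 00 00 00.
K' ⊕ ipad = ba 36 36 36 36 36.  K' ⊕ opad = d0 5c 5c 5c 5c 5c.
Inner input = (K'⊕ipad) ∥ m = ba 36 36 36 36 36 ∥ 96 19 c3 5b.
Inner hash: sum = 186+54+54+54+54+54+150+25+195+91 = 917; mod 256 = 149 → 95.
Outer input = (K'⊕opad) ∥ inner = d0 5c 5c 5c 5c 5c ∥ 95.
Outer hash (tag): sum = 208+92+92+92+92+92+149 = 817; mod 256 = 49 → 31.

31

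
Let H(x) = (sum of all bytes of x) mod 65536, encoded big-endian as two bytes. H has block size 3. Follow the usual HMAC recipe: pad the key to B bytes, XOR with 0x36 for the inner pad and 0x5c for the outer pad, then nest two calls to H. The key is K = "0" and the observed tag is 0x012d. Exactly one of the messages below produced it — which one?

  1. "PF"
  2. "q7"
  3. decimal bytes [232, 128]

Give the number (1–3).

1

Key "0" = 30 is 1 byte ≤ B = 3; zero-pad to 3 bytes: K' = 30 00 00.
K' ⊕ ipad = 06 36 36; K' ⊕ opad = 6c 5c 5c.
m1: inner = H(06 36 36 50 46) = 01 08; tag = H(6c 5c 5c 01 08) = 012d ← matches
m2: inner = H(06 36 36 71 37) = 01 1a; tag = H(6c 5c 5c 01 1a) = 013f
m3: inner = H(06 36 36 e8 80) = 01 da; tag = H(6c 5c 5c 01 da) = 01ff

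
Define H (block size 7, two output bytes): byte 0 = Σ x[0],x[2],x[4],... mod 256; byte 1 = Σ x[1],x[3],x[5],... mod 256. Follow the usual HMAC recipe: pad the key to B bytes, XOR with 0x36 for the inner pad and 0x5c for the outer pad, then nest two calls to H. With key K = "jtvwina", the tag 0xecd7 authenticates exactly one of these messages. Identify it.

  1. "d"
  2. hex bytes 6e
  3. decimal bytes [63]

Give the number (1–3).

Key "jtvwina" = 6a 74 76 77 69 6e 61 is exactly B = 7 bytes: K' = 6a 74 76 77 69 6e 61.
K' ⊕ ipad = 5c 42 40 41 5f 58 57; K' ⊕ opad = 36 28 2a 2b 35 32 3d.
m1: inner = H(5c 42 40 41 5f 58 57 64) = 52 3f; tag = H(36 28 2a 2b 35 32 3d 52 3f) = 11d7
m2: inner = H(5c 42 40 41 5f 58 57 6e) = 52 49; tag = H(36 28 2a 2b 35 32 3d 52 49) = 1bd7
m3: inner = H(5c 42 40 41 5f 58 57 3f) = 52 1a; tag = H(36 28 2a 2b 35 32 3d 52 1a) = ecd7 ← matches

3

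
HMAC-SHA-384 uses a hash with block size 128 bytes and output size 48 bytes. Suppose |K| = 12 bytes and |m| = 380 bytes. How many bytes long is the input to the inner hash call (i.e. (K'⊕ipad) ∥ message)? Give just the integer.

Key is 12 ≤ 128 bytes, zero-padded: |K'| = 128.
Inner input = (K'⊕ipad) ∥ m → 128 + 380 = 508 bytes.

508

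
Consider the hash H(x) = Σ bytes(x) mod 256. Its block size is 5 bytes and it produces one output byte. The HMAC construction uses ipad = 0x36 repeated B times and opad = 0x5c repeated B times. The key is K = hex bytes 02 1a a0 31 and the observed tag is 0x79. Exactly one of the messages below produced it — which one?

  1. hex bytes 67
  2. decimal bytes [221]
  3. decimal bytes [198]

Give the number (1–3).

Key hex bytes 02 1a a0 31 is 4 bytes ≤ B = 5; zero-pad to 5 bytes: K' = 02 1a a0 31 00.
K' ⊕ ipad = 34 2c 96 07 36; K' ⊕ opad = 5e 46 fc 6d 5c.
m1: inner = H(34 2c 96 07 36 67) = 9a; tag = H(5e 46 fc 6d 5c 9a) = 03
m2: inner = H(34 2c 96 07 36 dd) = 10; tag = H(5e 46 fc 6d 5c 10) = 79 ← matches
m3: inner = H(34 2c 96 07 36 c6) = f9; tag = H(5e 46 fc 6d 5c f9) = 62

2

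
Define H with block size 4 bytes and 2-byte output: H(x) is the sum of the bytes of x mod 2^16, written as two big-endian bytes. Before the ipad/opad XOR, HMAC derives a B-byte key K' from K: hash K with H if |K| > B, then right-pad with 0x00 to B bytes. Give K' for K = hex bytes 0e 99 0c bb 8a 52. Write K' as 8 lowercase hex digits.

|K| = 6 > B = 4, so first hash the key.
H(K): sum = 14+153+12+187+138+82 = 586 → 02 4a.
Zero-pad H(K) = 02 4a to 4 bytes: K' = 02 4a 00 00.

024a0000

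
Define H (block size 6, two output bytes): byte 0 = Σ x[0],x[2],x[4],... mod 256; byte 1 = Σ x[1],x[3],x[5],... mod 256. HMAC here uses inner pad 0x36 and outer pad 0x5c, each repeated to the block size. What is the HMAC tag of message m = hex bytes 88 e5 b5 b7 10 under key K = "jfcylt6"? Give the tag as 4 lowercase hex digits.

Key "jfcylt6" = 6a 66 63 79 6c 74 36 is 7 bytes > B = 6, so hash it first: H(key) = 6f 53, then zero-pad to 6 bytes: K' = 6f 53 00 00 00 00.
K' ⊕ ipad = 59 65 36 36 36 36.  K' ⊕ opad = 33 0f 5c 5c 5c 5c.
Inner input = (K'⊕ipad) ∥ m = 59 65 36 36 36 36 ∥ 88 e5 b5 b7 10.
Inner hash: even-index sum = 530 mod 256 = 18; odd-index sum = 621 mod 256 = 109 → 12 6d.
Outer input = (K'⊕opad) ∥ inner = 33 0f 5c 5c 5c 5c ∥ 12 6d.
Outer hash (tag): even-index sum = 253 mod 256 = 253; odd-index sum = 308 mod 256 = 52 → fd 34.

fd34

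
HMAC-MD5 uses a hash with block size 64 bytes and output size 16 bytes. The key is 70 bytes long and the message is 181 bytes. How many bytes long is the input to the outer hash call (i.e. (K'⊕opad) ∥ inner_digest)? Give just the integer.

80

Key is 70 > 64 bytes, so it is hashed to 16 bytes then zero-padded to 64: |K'| = 64.
Outer input = (K'⊕opad) ∥ H(inner) → 64 + 16 = 80 bytes.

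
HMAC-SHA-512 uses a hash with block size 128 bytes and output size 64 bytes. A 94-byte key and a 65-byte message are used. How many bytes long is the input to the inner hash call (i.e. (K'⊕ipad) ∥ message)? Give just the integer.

193

Key is 94 ≤ 128 bytes, zero-padded: |K'| = 128.
Inner input = (K'⊕ipad) ∥ m → 128 + 65 = 193 bytes.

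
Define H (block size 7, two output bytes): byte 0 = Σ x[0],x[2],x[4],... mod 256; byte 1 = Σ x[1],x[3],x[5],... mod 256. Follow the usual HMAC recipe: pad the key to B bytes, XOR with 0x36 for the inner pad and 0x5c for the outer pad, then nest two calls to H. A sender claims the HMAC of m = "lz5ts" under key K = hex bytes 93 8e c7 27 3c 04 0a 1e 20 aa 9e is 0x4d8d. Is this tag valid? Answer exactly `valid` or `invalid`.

valid

Key hex bytes 93 8e c7 27 3c 04 0a 1e 20 aa 9e is 11 bytes > B = 7, so hash it first: H(key) = 5e 81, then zero-pad to 7 bytes: K' = 5e 81 00 00 00 00 00.
K' ⊕ ipad = 68 b7 36 36 36 36 36; K' ⊕ opad = 02 dd 5c 5c 5c 5c 5c.
Inner hash: even-index sum = 504 mod 256 = 248; odd-index sum = 567 mod 256 = 55 → f8 37.
Outer hash (recomputed tag): even-index sum = 333 mod 256 = 77; odd-index sum = 653 mod 256 = 141 → 4d 8d.
Recomputed tag = 4d8d; claimed = 4d8d → match.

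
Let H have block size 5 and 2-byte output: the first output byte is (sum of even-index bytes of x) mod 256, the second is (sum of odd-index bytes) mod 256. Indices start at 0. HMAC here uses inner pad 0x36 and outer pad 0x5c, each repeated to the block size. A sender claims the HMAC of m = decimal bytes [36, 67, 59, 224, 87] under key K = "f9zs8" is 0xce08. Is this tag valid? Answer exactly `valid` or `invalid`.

Key "f9zs8" = 66 39 7a 73 38 is exactly B = 5 bytes: K' = 66 39 7a 73 38.
K' ⊕ ipad = 50 0f 4c 45 0e; K' ⊕ opad = 3a 65 26 2f 64.
Inner hash: even-index sum = 461 mod 256 = 205; odd-index sum = 266 mod 256 = 10 → cd 0a.
Outer hash (recomputed tag): even-index sum = 206 mod 256 = 206; odd-index sum = 353 mod 256 = 97 → ce 61.
Recomputed tag = ce61; claimed = ce08 → mismatch.

invalid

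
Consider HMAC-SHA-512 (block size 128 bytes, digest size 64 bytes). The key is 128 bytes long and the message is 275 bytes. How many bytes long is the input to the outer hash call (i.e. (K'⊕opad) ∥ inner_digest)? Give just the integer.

Key is 128 ≤ 128 bytes, zero-padded: |K'| = 128.
Outer input = (K'⊕opad) ∥ H(inner) → 128 + 64 = 192 bytes.

192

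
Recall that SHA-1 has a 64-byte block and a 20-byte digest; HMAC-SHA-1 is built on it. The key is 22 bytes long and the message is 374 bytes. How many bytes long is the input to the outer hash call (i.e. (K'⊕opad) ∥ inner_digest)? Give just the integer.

84

Key is 22 ≤ 64 bytes, zero-padded: |K'| = 64.
Outer input = (K'⊕opad) ∥ H(inner) → 64 + 20 = 84 bytes.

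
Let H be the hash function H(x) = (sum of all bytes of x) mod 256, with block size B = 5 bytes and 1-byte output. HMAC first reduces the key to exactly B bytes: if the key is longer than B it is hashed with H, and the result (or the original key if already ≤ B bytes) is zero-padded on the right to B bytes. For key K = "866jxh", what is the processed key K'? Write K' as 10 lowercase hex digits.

|K| = 6 > B = 5, so first hash the key.
H(K): sum = 56+54+54+106+120+104 = 494; mod 256 = 238 → ee.
Zero-pad H(K) = ee to 5 bytes: K' = ee 00 00 00 00.

ee00000000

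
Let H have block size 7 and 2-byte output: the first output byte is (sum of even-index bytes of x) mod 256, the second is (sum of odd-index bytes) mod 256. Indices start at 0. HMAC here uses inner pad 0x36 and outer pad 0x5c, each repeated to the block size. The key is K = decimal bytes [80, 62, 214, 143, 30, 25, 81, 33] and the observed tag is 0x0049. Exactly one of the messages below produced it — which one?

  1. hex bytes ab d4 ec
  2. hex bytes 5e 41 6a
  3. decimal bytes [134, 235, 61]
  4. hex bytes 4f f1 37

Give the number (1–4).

Key decimal bytes [80, 62, 214, 143, 30, 25, 81, 33] = 50 3e d6 8f 1e 19 51 21 is 8 bytes > B = 7, so hash it first: H(key) = 95 07, then zero-pad to 7 bytes: K' = 95 07 00 00 00 00 00.
K' ⊕ ipad = a3 31 36 36 36 36 36; K' ⊕ opad = c9 5b 5c 5c 5c 5c 5c.
m1: inner = H(a3 31 36 36 36 36 36 ab d4 ec) = 19 34; tag = H(c9 5b 5c 5c 5c 5c 5c 19 34) = 112c
m2: inner = H(a3 31 36 36 36 36 36 5e 41 6a) = 86 65; tag = H(c9 5b 5c 5c 5c 5c 5c 86 65) = 4299
m3: inner = H(a3 31 36 36 36 36 36 86 eb 3d) = 30 60; tag = H(c9 5b 5c 5c 5c 5c 5c 30 60) = 3d43
m4: inner = H(a3 31 36 36 36 36 36 4f f1 37) = 36 23; tag = H(c9 5b 5c 5c 5c 5c 5c 36 23) = 0049 ← matches

4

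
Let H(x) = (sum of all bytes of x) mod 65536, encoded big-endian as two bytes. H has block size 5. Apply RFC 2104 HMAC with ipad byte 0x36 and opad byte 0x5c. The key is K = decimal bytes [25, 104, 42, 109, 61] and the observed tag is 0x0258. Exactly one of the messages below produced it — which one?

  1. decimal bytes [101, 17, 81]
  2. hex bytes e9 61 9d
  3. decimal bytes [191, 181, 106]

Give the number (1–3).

Key decimal bytes [25, 104, 42, 109, 61] = 19 68 2a 6d 3d is exactly B = 5 bytes: K' = 19 68 2a 6d 3d.
K' ⊕ ipad = 2f 5e 1c 5b 0b; K' ⊕ opad = 45 34 76 31 61.
m1: inner = H(2f 5e 1c 5b 0b 65 11 51) = 01 d6; tag = H(45 34 76 31 61 01 d6) = 0258 ← matches
m2: inner = H(2f 5e 1c 5b 0b e9 61 9d) = 02 f6; tag = H(45 34 76 31 61 02 f6) = 0279
m3: inner = H(2f 5e 1c 5b 0b bf b5 6a) = 02 ed; tag = H(45 34 76 31 61 02 ed) = 0270

1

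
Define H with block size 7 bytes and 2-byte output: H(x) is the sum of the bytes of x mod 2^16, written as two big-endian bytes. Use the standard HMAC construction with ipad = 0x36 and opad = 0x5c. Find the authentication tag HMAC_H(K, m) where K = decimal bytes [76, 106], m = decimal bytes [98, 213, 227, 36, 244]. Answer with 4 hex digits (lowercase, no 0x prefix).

Key decimal bytes [76, 106] = 4c 6a is 2 bytes ≤ B = 7; zero-pad to 7 bytes: K' = 4c 6a 00 00 00 00 00.
K' ⊕ ipad = 7a 5c 36 36 36 36 36.  K' ⊕ opad = 10 36 5c 5c 5c 5c 5c.
Inner input = (K'⊕ipad) ∥ m = 7a 5c 36 36 36 36 36 ∥ 62 d5 e3 24 f4.
Inner hash: sum = 122+92+54+54+54+54+54+98+213+227+36+244 = 1302 → 05 16.
Outer input = (K'⊕opad) ∥ inner = 10 36 5c 5c 5c 5c 5c ∥ 05 16.
Outer hash (tag): sum = 16+54+92+92+92+92+92+5+22 = 557 → 02 2d.

022d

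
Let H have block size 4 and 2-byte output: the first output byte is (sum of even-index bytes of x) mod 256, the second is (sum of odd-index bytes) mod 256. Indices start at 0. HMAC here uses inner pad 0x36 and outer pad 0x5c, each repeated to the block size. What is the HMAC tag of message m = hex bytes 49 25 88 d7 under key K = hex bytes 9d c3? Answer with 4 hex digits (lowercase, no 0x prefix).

cf22

Key hex bytes 9d c3 is 2 bytes ≤ B = 4; zero-pad to 4 bytes: K' = 9d c3 00 00.
K' ⊕ ipad = ab f5 36 36.  K' ⊕ opad = c1 9f 5c 5c.
Inner input = (K'⊕ipad) ∥ m = ab f5 36 36 ∥ 49 25 88 d7.
Inner hash: even-index sum = 434 mod 256 = 178; odd-index sum = 551 mod 256 = 39 → b2 27.
Outer input = (K'⊕opad) ∥ inner = c1 9f 5c 5c ∥ b2 27.
Outer hash (tag): even-index sum = 463 mod 256 = 207; odd-index sum = 290 mod 256 = 34 → cf 22.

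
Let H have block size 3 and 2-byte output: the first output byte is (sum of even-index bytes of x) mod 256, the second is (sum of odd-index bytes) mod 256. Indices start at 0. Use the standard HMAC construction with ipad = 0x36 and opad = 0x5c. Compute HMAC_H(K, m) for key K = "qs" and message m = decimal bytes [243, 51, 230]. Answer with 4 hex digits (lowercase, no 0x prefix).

a7df

Key "qs" = 71 73 is 2 bytes ≤ B = 3; zero-pad to 3 bytes: K' = 71 73 00.
K' ⊕ ipad = 47 45 36.  K' ⊕ opad = 2d 2f 5c.
Inner input = (K'⊕ipad) ∥ m = 47 45 36 ∥ f3 33 e6.
Inner hash: even-index sum = 176 mod 256 = 176; odd-index sum = 542 mod 256 = 30 → b0 1e.
Outer input = (K'⊕opad) ∥ inner = 2d 2f 5c ∥ b0 1e.
Outer hash (tag): even-index sum = 167 mod 256 = 167; odd-index sum = 223 mod 256 = 223 → a7 df.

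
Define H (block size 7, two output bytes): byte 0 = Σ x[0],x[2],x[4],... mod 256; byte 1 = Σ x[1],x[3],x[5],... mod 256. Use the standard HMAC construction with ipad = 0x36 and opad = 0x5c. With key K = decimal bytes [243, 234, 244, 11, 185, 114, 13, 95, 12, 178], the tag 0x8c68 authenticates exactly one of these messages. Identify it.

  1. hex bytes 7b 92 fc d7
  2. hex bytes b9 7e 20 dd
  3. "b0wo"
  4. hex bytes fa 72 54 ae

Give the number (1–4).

Key decimal bytes [243, 234, 244, 11, 185, 114, 13, 95, 12, 178] = f3 ea f4 0b b9 72 0d 5f 0c b2 is 10 bytes > B = 7, so hash it first: H(key) = b9 78, then zero-pad to 7 bytes: K' = b9 78 00 00 00 00 00.
K' ⊕ ipad = 8f 4e 36 36 36 36 36; K' ⊕ opad = e5 24 5c 5c 5c 5c 5c.
m1: inner = H(8f 4e 36 36 36 36 36 7b 92 fc d7) = 9a 31; tag = H(e5 24 5c 5c 5c 5c 5c 9a 31) = 2a76
m2: inner = H(8f 4e 36 36 36 36 36 b9 7e 20 dd) = 8c 93; tag = H(e5 24 5c 5c 5c 5c 5c 8c 93) = 8c68 ← matches
m3: inner = H(8f 4e 36 36 36 36 36 62 30 77 6f) = d0 93; tag = H(e5 24 5c 5c 5c 5c 5c d0 93) = 8cac
m4: inner = H(8f 4e 36 36 36 36 36 fa 72 54 ae) = 51 08; tag = H(e5 24 5c 5c 5c 5c 5c 51 08) = 012d

2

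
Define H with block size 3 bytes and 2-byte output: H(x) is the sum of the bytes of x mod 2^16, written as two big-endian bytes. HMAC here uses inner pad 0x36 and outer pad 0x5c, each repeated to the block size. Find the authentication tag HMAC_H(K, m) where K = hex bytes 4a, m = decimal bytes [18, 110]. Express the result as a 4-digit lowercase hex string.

Key hex bytes 4a is 1 byte ≤ B = 3; zero-pad to 3 bytes: K' = 4a 00 00.
K' ⊕ ipad = 7c 36 36.  K' ⊕ opad = 16 5c 5c.
Inner input = (K'⊕ipad) ∥ m = 7c 36 36 ∥ 12 6e.
Inner hash: sum = 124+54+54+18+110 = 360 → 01 68.
Outer input = (K'⊕opad) ∥ inner = 16 5c 5c ∥ 01 68.
Outer hash (tag): sum = 22+92+92+1+104 = 311 → 01 37.

0137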